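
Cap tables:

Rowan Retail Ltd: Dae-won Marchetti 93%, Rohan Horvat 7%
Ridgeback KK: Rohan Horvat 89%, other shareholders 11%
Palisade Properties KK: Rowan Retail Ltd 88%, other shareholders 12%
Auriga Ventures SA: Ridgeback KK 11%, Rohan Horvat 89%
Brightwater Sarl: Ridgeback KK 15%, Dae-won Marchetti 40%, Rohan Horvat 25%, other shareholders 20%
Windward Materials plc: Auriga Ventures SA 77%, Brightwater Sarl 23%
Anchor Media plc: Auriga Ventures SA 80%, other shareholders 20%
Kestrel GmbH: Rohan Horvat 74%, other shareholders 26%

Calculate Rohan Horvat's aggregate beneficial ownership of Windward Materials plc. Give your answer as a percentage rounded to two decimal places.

Rohan reaches Windward along 4 paths.
Via Ridgeback → Auriga: 89% × 11% × 77% = 7.5383%.
Via Auriga: 89% × 77% = 68.53%.
Via Ridgeback → Brightwater: 89% × 15% × 23% = 3.0705%.
Via Brightwater: 25% × 23% = 5.75%.
Total: 7.5383% + 68.53% + 3.0705% + 5.75% = 84.8888%.
Rounded: 84.89%.

84.89%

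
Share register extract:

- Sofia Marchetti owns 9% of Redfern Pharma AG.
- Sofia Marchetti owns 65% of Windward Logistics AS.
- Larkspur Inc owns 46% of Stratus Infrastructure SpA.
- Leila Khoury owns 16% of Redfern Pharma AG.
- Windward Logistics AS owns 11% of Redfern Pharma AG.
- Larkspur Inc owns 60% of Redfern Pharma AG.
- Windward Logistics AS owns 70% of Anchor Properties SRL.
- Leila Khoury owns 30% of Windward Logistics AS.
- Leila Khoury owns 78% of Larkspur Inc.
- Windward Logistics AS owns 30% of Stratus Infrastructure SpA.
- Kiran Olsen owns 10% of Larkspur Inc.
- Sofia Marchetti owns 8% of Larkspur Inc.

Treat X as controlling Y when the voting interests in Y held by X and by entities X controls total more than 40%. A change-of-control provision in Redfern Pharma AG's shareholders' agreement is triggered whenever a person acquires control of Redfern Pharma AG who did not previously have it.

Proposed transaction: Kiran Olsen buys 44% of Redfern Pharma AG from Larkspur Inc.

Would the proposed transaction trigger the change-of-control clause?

The purchase adds only to Kiran's holdings (Larkspur's stake shrinks), so Kiran is the only person who could newly come to control Redfern.
Kiran's largest direct stake is 10% in Larkspur, which does not meet the threshold, so Kiran controls no company.
Neither Kiran nor any entity Kiran controls holds any voting interest in Redfern.
So before the transaction, Kiran does not control Redfern.
After the purchase, Kiran holds 44% of Redfern directly, and Larkspur's stake falls to 16%.
Kiran holds 44% of Redfern, so Kiran controls Redfern.
Kiran did not control Redfern before and does after, so the clause is triggered.

Yes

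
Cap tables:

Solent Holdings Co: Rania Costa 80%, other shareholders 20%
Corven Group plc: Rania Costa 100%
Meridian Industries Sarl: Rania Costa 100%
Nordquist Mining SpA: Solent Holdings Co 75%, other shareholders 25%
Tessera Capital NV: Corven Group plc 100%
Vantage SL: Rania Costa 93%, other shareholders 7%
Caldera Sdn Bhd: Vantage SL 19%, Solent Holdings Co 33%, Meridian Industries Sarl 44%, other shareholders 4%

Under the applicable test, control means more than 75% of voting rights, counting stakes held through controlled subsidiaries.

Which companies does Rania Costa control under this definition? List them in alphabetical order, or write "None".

Rania holds 80% of Solent, so Rania controls Solent.
Rania holds 100% of Corven, so Rania controls Corven.
Rania holds 100% of Meridian, so Rania controls Meridian.
Corven holds 100% of Tessera, so Rania controls Tessera.
Rania holds 93% of Vantage, so Rania controls Vantage.
Vantage and Solent and Meridian together hold 19% + 33% + 44% = 96% of Caldera, so Rania controls Caldera.
No other company's threshold is met.

Caldera Sdn Bhd, Corven Group plc, Meridian Industries Sarl, Solent Holdings Co, Tessera Capital NV, Vantage SL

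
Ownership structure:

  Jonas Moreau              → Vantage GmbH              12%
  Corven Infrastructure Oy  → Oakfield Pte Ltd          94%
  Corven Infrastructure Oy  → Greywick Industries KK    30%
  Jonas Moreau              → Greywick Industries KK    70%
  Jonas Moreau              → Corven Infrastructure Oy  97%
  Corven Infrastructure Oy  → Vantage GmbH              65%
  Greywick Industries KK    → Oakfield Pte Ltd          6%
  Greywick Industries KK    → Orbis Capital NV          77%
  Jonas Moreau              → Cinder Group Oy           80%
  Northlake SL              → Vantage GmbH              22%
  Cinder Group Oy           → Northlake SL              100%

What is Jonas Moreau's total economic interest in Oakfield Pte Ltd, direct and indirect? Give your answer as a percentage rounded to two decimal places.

97.13%

Jonas reaches Oakfield along 3 paths.
Via Greywick: 70% × 6% = 4.2%.
Via Corven → Greywick: 97% × 30% × 6% = 1.746%.
Via Corven: 97% × 94% = 91.18%.
Total: 4.2% + 1.746% + 91.18% = 97.126%.
Rounded: 97.13%.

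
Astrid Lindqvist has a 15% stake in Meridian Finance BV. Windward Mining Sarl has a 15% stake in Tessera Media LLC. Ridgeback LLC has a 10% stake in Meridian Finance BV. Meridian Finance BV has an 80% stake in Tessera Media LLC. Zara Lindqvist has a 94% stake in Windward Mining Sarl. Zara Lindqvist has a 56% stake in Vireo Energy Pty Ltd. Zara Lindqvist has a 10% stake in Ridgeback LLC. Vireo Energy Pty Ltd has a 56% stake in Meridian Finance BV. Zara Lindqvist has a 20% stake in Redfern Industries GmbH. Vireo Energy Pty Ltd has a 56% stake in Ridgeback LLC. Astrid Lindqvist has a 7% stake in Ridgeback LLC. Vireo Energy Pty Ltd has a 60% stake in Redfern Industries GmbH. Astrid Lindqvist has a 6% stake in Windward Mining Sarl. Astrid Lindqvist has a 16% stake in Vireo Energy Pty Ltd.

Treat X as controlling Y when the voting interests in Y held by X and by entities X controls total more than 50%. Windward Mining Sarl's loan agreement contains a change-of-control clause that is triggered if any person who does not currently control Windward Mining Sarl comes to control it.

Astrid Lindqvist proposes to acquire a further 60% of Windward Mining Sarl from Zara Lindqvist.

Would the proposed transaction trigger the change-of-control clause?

The purchase adds only to Astrid's holdings (Zara's stake shrinks), so Astrid is the only person who could newly come to control Windward.
Astrid's largest direct stake is 16% in Vireo, which does not meet the threshold, so Astrid controls no company.
In Windward, Astrid's side holds only 6%, not > 50%.
So before the transaction, Astrid does not control Windward.
After the purchase, Astrid's direct stake in Windward rises to 6% + 60% = 66%, and Zara's stake falls to 34%.
Astrid holds 66% of Windward, so Astrid controls Windward.
Astrid did not control Windward before and does after, so the clause is triggered.

Yes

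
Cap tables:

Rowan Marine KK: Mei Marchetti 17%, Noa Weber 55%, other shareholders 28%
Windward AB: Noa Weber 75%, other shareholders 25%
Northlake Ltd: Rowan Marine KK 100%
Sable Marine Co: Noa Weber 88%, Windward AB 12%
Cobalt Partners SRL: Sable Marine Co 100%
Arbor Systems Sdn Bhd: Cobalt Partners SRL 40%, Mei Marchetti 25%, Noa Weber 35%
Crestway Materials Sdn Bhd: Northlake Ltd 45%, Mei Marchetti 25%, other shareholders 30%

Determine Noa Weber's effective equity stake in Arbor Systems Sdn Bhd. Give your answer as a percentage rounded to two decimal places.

73.80%

Noa reaches Arbor along 3 paths.
Via Sable → Cobalt: 88% × 100% × 40% = 35.2%.
Via Windward → Sable → Cobalt: 75% × 12% × 100% × 40% = 3.6%.
Direct stake: 35% = 35%.
Total: 35.2% + 3.6% + 35% = 73.8%.
Rounded: 73.80%.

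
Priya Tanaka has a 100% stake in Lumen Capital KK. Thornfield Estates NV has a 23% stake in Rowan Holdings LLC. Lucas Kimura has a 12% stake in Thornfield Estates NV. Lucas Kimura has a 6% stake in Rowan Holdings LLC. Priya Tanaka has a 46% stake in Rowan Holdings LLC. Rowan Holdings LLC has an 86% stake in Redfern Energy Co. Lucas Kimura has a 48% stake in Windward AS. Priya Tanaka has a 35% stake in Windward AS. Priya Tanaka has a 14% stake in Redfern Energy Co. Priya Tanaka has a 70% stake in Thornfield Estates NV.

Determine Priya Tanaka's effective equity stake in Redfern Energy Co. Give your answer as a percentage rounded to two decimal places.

67.41%

Priya reaches Redfern along 3 paths.
Via Thornfield → Rowan: 70% × 23% × 86% = 13.846%.
Via Rowan: 46% × 86% = 39.56%.
Direct stake: 14% = 14%.
Total: 13.846% + 39.56% + 14% = 67.406%.
Rounded: 67.41%.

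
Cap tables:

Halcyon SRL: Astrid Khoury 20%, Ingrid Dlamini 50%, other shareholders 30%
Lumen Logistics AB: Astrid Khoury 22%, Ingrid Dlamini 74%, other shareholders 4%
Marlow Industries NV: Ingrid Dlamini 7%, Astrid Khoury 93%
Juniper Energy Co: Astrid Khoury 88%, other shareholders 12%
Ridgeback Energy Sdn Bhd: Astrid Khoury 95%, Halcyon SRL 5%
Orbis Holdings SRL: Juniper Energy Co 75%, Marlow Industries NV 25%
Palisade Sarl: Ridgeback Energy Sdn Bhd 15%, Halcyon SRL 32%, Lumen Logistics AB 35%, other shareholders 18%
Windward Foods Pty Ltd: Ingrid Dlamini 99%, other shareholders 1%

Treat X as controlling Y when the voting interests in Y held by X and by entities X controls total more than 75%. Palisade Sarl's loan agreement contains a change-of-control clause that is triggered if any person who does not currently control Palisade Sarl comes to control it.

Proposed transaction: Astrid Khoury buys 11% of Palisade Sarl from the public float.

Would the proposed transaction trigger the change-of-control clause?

The purchase changes only Astrid's holdings, so Astrid is the only person who could newly come to control Palisade.
Astrid holds 93% of Marlow, so Astrid controls Marlow.
Astrid holds 88% of Juniper, so Astrid controls Juniper.
Astrid holds 95% of Ridgeback, so Astrid controls Ridgeback.
Juniper and Marlow together hold 75% + 25% = 100% of Orbis, so Astrid controls Orbis.
In Palisade, Astrid's side holds only 15%, not > 75%.
So before the transaction, Astrid does not control Palisade.
After the purchase, Astrid holds 11% of Palisade directly.
After the transaction, Astrid's side holds 15% + 11% = 26% of Palisade, not > 75%, so Astrid still does not control Palisade.
No new person acquires control, so the clause is not triggered.

No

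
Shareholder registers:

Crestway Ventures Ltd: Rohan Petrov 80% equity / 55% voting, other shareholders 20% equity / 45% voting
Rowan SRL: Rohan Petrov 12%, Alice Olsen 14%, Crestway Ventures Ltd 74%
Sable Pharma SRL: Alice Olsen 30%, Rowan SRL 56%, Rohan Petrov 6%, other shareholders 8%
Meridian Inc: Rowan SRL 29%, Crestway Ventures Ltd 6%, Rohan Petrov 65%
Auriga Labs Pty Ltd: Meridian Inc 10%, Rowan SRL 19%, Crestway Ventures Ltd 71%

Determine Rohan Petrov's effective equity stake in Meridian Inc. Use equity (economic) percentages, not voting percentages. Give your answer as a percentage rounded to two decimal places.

Rohan reaches Meridian along 4 paths.
Via Rowan: 12% × 29% = 3.48%.
Via Crestway → Rowan: 80% × 74% × 29% = 17.168%.
Via Crestway: 80% × 6% = 4.8%.
Direct stake: 65% = 65%.
Total: 3.48% + 17.168% + 4.8% + 65% = 90.448%.
Rounded: 90.45%.

90.45%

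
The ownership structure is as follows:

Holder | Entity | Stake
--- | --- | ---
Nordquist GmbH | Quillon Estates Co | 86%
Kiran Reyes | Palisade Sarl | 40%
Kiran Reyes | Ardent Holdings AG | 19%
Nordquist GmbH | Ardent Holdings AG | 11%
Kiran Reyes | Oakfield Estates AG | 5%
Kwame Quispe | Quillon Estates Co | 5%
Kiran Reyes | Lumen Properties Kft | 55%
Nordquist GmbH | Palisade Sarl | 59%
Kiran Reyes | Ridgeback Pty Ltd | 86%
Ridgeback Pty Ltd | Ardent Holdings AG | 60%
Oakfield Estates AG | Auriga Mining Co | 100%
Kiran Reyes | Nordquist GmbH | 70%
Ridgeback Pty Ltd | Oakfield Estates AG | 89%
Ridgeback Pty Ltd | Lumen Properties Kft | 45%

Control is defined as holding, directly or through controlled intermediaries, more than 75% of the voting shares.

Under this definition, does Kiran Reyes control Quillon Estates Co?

No

Kiran holds 86% of Ridgeback, so Kiran controls Ridgeback.
Ridgeback and Kiran together hold 60% + 19% = 79% of Ardent, so Kiran controls Ardent.
Ridgeback and Kiran together hold 89% + 5% = 94% of Oakfield, so Kiran controls Oakfield.
Kiran and Ridgeback together hold 55% + 45% = 100% of Lumen, so Kiran controls Lumen.
Oakfield holds 100% of Auriga, so Kiran controls Auriga.
Neither Kiran nor any entity Kiran controls holds any voting interest in Quillon.
So Kiran does not control Quillon.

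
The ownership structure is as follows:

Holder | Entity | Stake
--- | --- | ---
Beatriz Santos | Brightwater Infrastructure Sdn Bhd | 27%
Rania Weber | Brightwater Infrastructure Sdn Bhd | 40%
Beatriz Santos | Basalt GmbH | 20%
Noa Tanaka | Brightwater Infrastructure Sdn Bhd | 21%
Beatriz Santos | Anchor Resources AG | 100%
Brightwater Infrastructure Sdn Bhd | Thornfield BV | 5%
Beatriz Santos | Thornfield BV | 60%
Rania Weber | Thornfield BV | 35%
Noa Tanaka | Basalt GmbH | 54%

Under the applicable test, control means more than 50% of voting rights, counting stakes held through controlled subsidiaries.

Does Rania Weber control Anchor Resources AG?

No

Rania's largest direct stake is 40% in Brightwater, which does not meet the threshold, so Rania controls no company.
Neither Rania nor any entity Rania controls holds any voting interest in Anchor.
So Rania does not control Anchor.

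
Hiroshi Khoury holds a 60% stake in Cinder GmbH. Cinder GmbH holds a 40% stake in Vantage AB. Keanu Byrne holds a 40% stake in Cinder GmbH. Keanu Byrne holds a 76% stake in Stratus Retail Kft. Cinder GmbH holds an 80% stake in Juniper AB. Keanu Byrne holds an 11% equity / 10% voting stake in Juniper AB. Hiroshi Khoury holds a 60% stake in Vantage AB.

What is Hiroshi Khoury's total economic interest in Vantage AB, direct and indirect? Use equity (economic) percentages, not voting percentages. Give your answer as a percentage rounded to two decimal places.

Hiroshi reaches Vantage along 2 paths.
Via Cinder: 60% × 40% = 24%.
Direct stake: 60% = 60%.
Total: 24% + 60% = 84%.
Rounded: 84.00%.

84.00%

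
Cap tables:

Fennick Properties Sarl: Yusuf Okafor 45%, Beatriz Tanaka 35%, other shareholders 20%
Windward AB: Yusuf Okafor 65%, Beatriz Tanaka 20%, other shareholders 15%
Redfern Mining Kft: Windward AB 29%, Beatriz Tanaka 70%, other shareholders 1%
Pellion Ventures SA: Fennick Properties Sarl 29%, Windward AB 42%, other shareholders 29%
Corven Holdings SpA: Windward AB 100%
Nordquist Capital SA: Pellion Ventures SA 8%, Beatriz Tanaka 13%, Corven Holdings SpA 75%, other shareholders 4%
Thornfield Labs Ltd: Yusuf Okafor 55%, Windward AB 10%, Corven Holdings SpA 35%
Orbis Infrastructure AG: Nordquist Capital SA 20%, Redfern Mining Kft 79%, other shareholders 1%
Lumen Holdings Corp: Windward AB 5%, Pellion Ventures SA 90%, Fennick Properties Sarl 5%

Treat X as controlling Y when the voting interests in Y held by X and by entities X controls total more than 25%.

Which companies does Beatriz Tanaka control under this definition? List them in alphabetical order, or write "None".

Fennick Properties Sarl, Lumen Holdings Corp, Orbis Infrastructure AG, Pellion Ventures SA, Redfern Mining Kft

Beatriz holds 35% of Fennick, so Beatriz controls Fennick.
Beatriz holds 70% of Redfern, so Beatriz controls Redfern.
Fennick holds 29% of Pellion, so Beatriz controls Pellion.
Redfern holds 79% of Orbis, so Beatriz controls Orbis.
Pellion and Fennick together hold 90% + 5% = 95% of Lumen, so Beatriz controls Lumen.
No other company's threshold is met.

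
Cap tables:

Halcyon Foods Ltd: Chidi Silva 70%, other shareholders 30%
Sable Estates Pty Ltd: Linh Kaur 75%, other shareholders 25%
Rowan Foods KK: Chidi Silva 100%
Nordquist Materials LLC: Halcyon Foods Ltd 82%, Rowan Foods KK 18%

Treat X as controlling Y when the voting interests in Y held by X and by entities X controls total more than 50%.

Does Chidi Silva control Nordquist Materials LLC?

Chidi holds 70% of Halcyon, so Chidi controls Halcyon.
Chidi holds 100% of Rowan, so Chidi controls Rowan.
Halcyon and Rowan together hold 82% + 18% = 100% of Nordquist, so Chidi controls Nordquist.

Yes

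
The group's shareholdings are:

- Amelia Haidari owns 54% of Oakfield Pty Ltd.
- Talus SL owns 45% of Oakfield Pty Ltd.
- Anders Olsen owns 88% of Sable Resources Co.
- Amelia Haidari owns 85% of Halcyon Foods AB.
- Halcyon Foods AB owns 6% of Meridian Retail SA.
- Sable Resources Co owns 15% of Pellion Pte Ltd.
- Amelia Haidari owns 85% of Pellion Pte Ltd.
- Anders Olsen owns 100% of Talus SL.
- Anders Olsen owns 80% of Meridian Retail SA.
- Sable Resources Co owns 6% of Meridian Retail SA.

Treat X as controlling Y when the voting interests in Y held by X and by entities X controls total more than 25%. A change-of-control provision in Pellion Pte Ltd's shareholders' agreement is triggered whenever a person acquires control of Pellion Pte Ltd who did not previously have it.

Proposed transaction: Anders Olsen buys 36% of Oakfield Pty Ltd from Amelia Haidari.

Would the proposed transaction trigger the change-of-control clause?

The purchase adds only to Anders's holdings (Amelia's stake shrinks), so Anders is the only person who could newly come to control Pellion.
Anders holds 88% of Sable, so Anders controls Sable.
Anders and Sable together hold 80% + 6% = 86% of Meridian, so Anders controls Meridian.
Anders holds 100% of Talus, so Anders controls Talus.
Talus holds 45% of Oakfield, so Anders controls Oakfield.
In Pellion, Anders's side holds only 15%, not > 25%.
So before the transaction, Anders does not control Pellion.
After the purchase, Anders holds 36% of Oakfield directly, and Amelia's stake falls to 18%.
Talus and Anders together hold 45% + 36% = 81% of Oakfield, so Anders controls Oakfield.
After the transaction, Anders's side holds 15% of Pellion, not > 25%, so Anders still does not control Pellion.
No new person acquires control, so the clause is not triggered.

No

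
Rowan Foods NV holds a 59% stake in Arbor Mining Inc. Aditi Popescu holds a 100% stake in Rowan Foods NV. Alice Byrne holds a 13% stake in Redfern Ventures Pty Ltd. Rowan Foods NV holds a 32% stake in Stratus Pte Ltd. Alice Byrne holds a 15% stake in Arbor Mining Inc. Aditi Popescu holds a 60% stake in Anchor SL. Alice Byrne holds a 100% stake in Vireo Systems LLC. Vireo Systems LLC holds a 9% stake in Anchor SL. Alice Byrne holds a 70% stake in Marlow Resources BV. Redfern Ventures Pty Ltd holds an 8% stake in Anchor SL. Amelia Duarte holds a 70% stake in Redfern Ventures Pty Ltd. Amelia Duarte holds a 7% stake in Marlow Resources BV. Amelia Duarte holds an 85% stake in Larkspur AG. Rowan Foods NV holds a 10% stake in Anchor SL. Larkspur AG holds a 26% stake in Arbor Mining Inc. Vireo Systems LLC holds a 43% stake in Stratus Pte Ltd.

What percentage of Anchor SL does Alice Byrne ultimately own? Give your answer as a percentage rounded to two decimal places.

10.04%

Alice reaches Anchor along 2 paths.
Via Vireo: 100% × 9% = 9%.
Via Redfern: 13% × 8% = 1.04%.
Total: 9% + 1.04% = 10.04%.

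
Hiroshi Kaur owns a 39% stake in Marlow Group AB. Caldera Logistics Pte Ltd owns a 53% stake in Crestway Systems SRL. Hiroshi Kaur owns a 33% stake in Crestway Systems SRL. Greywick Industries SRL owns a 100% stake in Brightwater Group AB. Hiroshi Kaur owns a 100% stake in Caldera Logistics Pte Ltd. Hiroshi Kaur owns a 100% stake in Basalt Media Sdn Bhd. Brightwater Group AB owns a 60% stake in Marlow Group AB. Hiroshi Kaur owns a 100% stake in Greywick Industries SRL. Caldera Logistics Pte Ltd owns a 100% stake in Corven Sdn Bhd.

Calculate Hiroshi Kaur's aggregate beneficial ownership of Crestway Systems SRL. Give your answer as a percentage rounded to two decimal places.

Hiroshi reaches Crestway along 2 paths.
Direct stake: 33% = 33%.
Via Caldera: 100% × 53% = 53%.
Total: 33% + 53% = 86%.
Rounded: 86.00%.

86.00%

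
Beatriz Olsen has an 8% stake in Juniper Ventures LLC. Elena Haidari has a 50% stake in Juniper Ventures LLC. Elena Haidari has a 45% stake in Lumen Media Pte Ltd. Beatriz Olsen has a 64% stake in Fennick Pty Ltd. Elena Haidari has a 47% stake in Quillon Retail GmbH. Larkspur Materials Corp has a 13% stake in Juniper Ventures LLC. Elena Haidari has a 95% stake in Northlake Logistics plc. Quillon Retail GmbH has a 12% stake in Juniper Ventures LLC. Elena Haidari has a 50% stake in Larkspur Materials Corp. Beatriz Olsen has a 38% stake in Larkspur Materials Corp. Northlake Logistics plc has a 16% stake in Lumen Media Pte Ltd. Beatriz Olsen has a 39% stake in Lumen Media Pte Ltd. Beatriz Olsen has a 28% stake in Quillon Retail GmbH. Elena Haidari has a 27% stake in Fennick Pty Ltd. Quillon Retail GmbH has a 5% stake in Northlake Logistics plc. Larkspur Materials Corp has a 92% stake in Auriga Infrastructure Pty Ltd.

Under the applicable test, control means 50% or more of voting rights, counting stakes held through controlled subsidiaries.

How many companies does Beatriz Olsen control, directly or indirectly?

1

Beatriz holds 64% of Fennick, so Beatriz controls Fennick.
No other company's threshold is met.
Beatriz controls 1 company.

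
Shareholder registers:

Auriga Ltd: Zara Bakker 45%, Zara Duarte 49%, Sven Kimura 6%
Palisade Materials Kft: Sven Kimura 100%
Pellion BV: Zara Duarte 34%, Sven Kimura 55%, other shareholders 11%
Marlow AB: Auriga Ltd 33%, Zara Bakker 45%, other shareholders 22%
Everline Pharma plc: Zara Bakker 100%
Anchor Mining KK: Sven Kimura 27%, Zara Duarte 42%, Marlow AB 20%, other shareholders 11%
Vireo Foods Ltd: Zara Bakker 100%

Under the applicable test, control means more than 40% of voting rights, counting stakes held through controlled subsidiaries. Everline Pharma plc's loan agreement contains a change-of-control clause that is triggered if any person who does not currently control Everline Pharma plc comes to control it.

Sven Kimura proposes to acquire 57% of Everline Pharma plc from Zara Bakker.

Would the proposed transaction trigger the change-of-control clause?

Yes

The purchase adds only to Sven's holdings (Zara Bakker's stake shrinks), so Sven is the only person who could newly come to control Everline.
Sven holds 100% of Palisade, so Sven controls Palisade.
Sven holds 55% of Pellion, so Sven controls Pellion.
Neither Sven nor any entity Sven controls holds any voting interest in Everline.
So before the transaction, Sven does not control Everline.
After the purchase, Sven holds 57% of Everline directly, and Zara Bakker's stake falls to 43%.
Sven holds 57% of Everline, so Sven controls Everline.
Sven did not control Everline before and does after, so the clause is triggered.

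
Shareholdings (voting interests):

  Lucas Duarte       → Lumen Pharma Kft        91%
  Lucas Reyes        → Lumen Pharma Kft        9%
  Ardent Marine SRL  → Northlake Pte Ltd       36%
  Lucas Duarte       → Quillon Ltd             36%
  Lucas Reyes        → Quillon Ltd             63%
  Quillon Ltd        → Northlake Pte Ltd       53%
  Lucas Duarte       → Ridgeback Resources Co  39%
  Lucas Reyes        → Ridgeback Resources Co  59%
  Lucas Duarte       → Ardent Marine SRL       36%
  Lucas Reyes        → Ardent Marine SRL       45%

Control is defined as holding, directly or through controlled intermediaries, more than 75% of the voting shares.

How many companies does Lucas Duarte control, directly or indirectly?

Lucas Duarte holds 91% of Lumen, so Lucas Duarte controls Lumen.
No other company's threshold is met.
Lucas Duarte controls 1 company.

1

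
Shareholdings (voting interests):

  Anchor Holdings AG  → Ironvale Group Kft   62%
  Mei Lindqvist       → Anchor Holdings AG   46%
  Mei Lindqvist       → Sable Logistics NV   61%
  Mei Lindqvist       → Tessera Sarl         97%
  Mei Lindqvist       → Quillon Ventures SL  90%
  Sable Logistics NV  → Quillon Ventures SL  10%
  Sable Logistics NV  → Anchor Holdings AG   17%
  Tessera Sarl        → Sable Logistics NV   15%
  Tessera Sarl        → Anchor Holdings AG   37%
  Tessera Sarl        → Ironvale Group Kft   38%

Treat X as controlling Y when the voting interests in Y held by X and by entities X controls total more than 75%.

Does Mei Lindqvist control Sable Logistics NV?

Mei holds 97% of Tessera, so Mei controls Tessera.
Mei and Tessera together hold 61% + 15% = 76% of Sable, so Mei controls Sable.

Yes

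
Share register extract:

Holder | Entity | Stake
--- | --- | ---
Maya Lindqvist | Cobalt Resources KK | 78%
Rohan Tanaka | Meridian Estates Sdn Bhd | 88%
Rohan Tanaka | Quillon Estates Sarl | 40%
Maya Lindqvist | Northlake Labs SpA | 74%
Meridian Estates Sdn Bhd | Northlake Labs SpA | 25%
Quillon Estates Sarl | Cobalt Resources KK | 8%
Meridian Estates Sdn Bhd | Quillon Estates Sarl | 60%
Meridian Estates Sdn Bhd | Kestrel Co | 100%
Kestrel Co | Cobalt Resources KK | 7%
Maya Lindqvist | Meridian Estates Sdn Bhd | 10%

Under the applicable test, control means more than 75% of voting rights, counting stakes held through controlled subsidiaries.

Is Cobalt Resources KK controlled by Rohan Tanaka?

Rohan holds 88% of Meridian, so Rohan controls Meridian.
Meridian and Rohan together hold 60% + 40% = 100% of Quillon, so Rohan controls Quillon.
Meridian holds 100% of Kestrel, so Rohan controls Kestrel.
In Cobalt, Rohan's side holds only 8% + 7% = 15%, not > 75%.
So Rohan does not control Cobalt.

No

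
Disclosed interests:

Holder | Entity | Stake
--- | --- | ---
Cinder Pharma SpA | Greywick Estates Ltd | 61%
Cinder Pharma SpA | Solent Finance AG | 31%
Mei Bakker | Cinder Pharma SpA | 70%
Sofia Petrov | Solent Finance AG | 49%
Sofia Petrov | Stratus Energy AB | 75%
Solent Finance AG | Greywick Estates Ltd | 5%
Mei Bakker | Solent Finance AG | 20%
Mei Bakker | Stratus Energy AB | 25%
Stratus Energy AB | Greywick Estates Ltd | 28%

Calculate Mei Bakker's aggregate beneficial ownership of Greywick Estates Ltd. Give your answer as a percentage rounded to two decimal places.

51.79%

Mei reaches Greywick along 4 paths.
Via Stratus: 25% × 28% = 7%.
Via Cinder: 70% × 61% = 42.7%.
Via Solent: 20% × 5% = 1%.
Via Cinder → Solent: 70% × 31% × 5% = 1.085%.
Total: 7% + 42.7% + 1% + 1.085% = 51.785%.
Rounded: 51.79%.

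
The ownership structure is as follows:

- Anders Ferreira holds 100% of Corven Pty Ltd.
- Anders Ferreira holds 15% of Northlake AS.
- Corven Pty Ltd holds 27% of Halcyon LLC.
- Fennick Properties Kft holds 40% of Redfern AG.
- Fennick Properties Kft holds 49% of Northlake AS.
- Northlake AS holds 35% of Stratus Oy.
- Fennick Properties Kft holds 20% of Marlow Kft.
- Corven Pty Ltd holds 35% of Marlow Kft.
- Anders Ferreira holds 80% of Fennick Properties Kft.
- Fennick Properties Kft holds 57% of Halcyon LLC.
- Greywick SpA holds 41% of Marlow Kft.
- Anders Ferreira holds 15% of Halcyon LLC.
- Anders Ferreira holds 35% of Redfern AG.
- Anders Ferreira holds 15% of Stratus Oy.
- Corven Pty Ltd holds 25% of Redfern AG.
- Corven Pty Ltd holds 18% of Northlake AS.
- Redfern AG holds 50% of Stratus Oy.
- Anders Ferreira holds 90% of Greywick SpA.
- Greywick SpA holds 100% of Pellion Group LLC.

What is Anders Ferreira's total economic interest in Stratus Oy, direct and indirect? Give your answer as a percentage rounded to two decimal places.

86.27%

Anders reaches Stratus along 7 paths.
Direct stake: 15% = 15%.
Via Redfern: 35% × 50% = 17.5%.
Via Corven → Redfern: 100% × 25% × 50% = 12.5%.
Via Fennick → Redfern: 80% × 40% × 50% = 16%.
Via Corven → Northlake: 100% × 18% × 35% = 6.3%.
Via Northlake: 15% × 35% = 5.25%.
Via Fennick → Northlake: 80% × 49% × 35% = 13.72%.
Total: 15% + 17.5% + 12.5% + 16% + 6.3% + 5.25% + 13.72% = 86.27%.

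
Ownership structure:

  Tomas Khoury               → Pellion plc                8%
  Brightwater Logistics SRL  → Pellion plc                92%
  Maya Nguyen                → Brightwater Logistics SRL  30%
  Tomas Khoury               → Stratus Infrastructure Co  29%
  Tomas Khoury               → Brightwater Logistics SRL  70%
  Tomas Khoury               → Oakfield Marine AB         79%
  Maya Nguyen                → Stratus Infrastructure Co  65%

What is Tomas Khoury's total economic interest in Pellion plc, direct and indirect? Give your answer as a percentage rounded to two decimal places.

72.40%

Tomas reaches Pellion along 2 paths.
Via Brightwater: 70% × 92% = 64.4%.
Direct stake: 8% = 8%.
Total: 64.4% + 8% = 72.4%.
Rounded: 72.40%.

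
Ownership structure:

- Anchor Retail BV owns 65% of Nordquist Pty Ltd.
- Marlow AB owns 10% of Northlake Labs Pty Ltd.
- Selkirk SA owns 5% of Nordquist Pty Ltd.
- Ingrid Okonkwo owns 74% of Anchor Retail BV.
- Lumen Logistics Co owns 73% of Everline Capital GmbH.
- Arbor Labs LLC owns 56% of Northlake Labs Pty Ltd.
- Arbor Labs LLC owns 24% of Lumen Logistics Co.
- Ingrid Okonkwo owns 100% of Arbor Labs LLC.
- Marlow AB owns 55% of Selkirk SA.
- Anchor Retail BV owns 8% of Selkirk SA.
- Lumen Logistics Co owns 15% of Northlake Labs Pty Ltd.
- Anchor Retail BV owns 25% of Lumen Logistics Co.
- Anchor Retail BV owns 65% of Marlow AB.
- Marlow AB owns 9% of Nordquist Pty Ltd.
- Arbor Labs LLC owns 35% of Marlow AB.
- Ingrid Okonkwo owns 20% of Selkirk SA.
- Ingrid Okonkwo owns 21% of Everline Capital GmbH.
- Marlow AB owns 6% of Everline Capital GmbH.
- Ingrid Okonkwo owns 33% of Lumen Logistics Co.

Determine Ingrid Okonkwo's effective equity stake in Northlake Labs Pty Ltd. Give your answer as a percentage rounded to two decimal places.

75.64%

Ingrid reaches Northlake along 6 paths.
Via Arbor: 100% × 56% = 56%.
Via Lumen: 33% × 15% = 4.95%.
Via Anchor → Lumen: 74% × 25% × 15% = 2.775%.
Via Arbor → Lumen: 100% × 24% × 15% = 3.6%.
Via Arbor → Marlow: 100% × 35% × 10% = 3.5%.
Via Anchor → Marlow: 74% × 65% × 10% = 4.81%.
Total: 56% + 4.95% + 2.775% + 3.6% + 3.5% + 4.81% = 75.635%.
Rounded: 75.64%.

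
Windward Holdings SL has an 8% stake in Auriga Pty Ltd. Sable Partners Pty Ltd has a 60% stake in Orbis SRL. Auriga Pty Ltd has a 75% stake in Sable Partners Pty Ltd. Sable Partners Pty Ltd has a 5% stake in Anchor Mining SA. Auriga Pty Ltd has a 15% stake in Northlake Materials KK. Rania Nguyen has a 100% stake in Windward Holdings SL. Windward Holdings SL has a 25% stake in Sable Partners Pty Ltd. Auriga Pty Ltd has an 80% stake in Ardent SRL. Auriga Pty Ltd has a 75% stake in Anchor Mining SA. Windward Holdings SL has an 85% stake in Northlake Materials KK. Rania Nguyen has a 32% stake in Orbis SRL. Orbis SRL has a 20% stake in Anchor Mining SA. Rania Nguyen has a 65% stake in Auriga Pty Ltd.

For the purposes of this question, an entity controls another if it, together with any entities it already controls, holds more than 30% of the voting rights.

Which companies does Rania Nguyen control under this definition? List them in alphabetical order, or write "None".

Rania holds 100% of Windward, so Rania controls Windward.
Rania and Windward together hold 65% + 8% = 73% of Auriga, so Rania controls Auriga.
Windward and Auriga together hold 25% + 75% = 100% of Sable, so Rania controls Sable.
Windward and Auriga together hold 85% + 15% = 100% of Northlake, so Rania controls Northlake.
Auriga holds 80% of Ardent, so Rania controls Ardent.
Sable and Rania together hold 60% + 32% = 92% of Orbis, so Rania controls Orbis.
Auriga and Orbis and Sable together hold 75% + 20% + 5% = 100% of Anchor, so Rania controls Anchor.

Anchor Mining SA, Ardent SRL, Auriga Pty Ltd, Northlake Materials KK, Orbis SRL, Sable Partners Pty Ltd, Windward Holdings SL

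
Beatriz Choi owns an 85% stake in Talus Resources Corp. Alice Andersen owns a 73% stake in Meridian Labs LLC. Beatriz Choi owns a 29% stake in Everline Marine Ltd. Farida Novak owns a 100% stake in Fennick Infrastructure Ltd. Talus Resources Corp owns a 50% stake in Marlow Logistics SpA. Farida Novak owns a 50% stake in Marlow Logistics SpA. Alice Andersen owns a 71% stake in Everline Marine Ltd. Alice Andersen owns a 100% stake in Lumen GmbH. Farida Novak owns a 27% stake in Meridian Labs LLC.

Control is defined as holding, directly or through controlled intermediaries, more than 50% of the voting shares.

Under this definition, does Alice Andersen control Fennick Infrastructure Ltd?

No

Alice holds 73% of Meridian, so Alice controls Meridian.
Alice holds 71% of Everline, so Alice controls Everline.
Alice holds 100% of Lumen, so Alice controls Lumen.
Neither Alice nor any entity Alice controls holds any voting interest in Fennick.
So Alice does not control Fennick.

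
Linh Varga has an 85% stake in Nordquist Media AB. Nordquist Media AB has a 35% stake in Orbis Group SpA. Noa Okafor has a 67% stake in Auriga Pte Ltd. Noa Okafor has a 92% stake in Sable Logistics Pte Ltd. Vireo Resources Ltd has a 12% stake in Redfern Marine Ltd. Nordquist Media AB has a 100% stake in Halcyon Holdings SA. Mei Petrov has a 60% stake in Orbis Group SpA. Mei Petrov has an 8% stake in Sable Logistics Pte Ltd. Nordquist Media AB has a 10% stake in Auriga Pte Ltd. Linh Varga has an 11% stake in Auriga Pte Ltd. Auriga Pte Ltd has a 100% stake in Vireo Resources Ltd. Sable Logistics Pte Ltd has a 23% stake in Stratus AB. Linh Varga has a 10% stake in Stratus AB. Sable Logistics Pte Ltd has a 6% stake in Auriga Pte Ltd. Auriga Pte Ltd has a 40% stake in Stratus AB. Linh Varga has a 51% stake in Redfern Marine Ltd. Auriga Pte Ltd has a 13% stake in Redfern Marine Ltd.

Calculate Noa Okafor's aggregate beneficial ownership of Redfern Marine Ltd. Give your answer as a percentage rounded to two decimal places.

Noa reaches Redfern along 4 paths.
Via Sable → Auriga: 92% × 6% × 13% = 0.7176%.
Via Auriga: 67% × 13% = 8.71%.
Via Sable → Auriga → Vireo: 92% × 6% × 100% × 12% = 0.6624%.
Via Auriga → Vireo: 67% × 100% × 12% = 8.04%.
Total: 0.7176% + 8.71% + 0.6624% + 8.04% = 18.13%.

18.13%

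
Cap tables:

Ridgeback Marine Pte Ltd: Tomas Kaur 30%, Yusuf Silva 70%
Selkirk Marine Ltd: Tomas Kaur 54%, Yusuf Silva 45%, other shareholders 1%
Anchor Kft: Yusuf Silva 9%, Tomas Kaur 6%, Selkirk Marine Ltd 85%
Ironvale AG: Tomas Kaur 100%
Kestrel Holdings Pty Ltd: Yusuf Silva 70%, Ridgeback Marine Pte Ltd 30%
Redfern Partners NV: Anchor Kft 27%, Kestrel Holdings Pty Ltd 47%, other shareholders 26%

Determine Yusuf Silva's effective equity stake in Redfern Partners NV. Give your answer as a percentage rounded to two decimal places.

Yusuf reaches Redfern along 4 paths.
Via Anchor: 9% × 27% = 2.43%.
Via Selkirk → Anchor: 45% × 85% × 27% = 10.3275%.
Via Kestrel: 70% × 47% = 32.9%.
Via Ridgeback → Kestrel: 70% × 30% × 47% = 9.87%.
Total: 2.43% + 10.3275% + 32.9% + 9.87% = 55.5275%.
Rounded: 55.53%.

55.53%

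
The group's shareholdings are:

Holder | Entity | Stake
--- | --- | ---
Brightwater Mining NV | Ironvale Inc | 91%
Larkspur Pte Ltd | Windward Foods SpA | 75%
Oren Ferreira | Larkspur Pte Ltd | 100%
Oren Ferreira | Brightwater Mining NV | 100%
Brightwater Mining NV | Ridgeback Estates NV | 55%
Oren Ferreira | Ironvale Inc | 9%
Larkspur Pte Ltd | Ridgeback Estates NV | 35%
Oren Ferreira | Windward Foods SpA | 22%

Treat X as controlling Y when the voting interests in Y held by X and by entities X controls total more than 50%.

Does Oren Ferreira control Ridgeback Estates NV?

Oren holds 100% of Brightwater, so Oren controls Brightwater.
Oren holds 100% of Larkspur, so Oren controls Larkspur.
Larkspur and Brightwater together hold 35% + 55% = 90% of Ridgeback, so Oren controls Ridgeback.

Yes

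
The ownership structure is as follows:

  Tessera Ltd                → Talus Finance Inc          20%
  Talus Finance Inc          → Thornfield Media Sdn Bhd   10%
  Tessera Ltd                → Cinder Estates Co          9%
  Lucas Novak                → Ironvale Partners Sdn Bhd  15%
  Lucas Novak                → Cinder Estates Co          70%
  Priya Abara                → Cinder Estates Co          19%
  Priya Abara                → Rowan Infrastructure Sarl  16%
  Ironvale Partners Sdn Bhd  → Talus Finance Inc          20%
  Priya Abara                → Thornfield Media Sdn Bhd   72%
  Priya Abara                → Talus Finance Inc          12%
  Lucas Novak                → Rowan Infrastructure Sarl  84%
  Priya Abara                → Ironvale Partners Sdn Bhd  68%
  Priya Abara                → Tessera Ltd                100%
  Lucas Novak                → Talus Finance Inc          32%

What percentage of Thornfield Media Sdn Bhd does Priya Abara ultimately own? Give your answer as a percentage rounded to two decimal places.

Priya reaches Thornfield along 4 paths.
Direct stake: 72% = 72%.
Via Tessera → Talus: 100% × 20% × 10% = 2%.
Via Ironvale → Talus: 68% × 20% × 10% = 1.36%.
Via Talus: 12% × 10% = 1.2%.
Total: 72% + 2% + 1.36% + 1.2% = 76.56%.

76.56%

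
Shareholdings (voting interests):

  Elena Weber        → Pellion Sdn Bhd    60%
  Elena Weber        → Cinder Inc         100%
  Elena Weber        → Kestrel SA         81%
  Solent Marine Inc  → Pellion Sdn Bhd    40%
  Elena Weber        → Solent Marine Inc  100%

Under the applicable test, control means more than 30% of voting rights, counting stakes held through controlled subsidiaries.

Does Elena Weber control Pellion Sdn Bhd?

Yes

Elena holds 100% of Solent, so Elena controls Solent.
Elena and Solent together hold 60% + 40% = 100% of Pellion, so Elena controls Pellion.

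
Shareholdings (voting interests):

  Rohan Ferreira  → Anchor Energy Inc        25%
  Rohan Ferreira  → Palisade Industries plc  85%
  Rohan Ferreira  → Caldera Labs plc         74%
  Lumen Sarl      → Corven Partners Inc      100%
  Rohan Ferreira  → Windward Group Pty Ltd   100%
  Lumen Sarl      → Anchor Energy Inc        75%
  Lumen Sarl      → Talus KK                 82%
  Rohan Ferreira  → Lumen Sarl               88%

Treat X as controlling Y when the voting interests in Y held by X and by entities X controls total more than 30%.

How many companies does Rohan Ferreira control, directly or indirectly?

Rohan holds 85% of Palisade, so Rohan controls Palisade.
Rohan holds 88% of Lumen, so Rohan controls Lumen.
Lumen and Rohan together hold 75% + 25% = 100% of Anchor, so Rohan controls Anchor.
Rohan holds 100% of Windward, so Rohan controls Windward.
Rohan holds 74% of Caldera, so Rohan controls Caldera.
Lumen holds 100% of Corven, so Rohan controls Corven.
Lumen holds 82% of Talus, so Rohan controls Talus.
Rohan controls 7 companies.

7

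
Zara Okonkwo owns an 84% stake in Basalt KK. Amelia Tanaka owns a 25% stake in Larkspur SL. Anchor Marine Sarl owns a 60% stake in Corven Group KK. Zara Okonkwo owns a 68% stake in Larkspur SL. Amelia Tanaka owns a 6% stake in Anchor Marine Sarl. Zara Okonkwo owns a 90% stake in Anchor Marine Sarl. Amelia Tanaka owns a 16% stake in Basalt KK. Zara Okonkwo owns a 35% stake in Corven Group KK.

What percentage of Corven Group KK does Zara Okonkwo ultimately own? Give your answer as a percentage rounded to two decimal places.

89.00%

Zara reaches Corven along 2 paths.
Via Anchor: 90% × 60% = 54%.
Direct stake: 35% = 35%.
Total: 54% + 35% = 89%.
Rounded: 89.00%.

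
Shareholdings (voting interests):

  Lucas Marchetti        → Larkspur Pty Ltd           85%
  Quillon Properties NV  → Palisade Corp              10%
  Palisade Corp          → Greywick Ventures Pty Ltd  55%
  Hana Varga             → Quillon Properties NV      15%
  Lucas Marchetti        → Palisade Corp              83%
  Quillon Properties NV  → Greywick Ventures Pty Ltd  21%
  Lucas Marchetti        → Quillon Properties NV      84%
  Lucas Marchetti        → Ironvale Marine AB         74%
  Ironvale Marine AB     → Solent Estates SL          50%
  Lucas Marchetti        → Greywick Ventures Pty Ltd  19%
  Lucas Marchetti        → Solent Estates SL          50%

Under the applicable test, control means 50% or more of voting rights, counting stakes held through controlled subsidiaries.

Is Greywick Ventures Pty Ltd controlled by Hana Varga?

No

Hana's largest direct stake is 15% in Quillon, which does not meet the threshold, so Hana controls no company.
Neither Hana nor any entity Hana controls holds any voting interest in Greywick.
So Hana does not control Greywick.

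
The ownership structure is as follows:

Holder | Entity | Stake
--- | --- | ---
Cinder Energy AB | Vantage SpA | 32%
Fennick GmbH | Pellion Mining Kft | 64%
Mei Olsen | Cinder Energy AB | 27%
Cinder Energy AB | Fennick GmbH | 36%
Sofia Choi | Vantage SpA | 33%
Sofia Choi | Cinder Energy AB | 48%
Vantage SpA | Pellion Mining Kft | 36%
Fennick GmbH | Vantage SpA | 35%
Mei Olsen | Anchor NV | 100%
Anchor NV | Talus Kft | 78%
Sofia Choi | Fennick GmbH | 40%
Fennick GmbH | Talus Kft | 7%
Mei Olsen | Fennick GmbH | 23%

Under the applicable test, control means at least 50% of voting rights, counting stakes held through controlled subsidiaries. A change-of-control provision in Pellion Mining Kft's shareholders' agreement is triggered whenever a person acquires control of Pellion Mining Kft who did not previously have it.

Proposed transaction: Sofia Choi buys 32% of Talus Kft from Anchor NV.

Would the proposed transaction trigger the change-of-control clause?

The purchase adds only to Sofia's holdings (Anchor's stake shrinks), so Sofia is the only person who could newly come to control Pellion.
Sofia's largest direct stake is 48% in Cinder, which does not meet the threshold, so Sofia controls no company.
Neither Sofia nor any entity Sofia controls holds any voting interest in Pellion.
So before the transaction, Sofia does not control Pellion.
After the purchase, Sofia holds 32% of Talus directly, and Anchor's stake falls to 46%.
Sofia's side now holds 32% of Talus, not ≥ 50%, so Sofia still does not control Talus.
After the transaction, neither Sofia nor any entity Sofia controls holds a voting interest in Pellion, so Sofia still does not control it.
No new person acquires control, so the clause is not triggered.

No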